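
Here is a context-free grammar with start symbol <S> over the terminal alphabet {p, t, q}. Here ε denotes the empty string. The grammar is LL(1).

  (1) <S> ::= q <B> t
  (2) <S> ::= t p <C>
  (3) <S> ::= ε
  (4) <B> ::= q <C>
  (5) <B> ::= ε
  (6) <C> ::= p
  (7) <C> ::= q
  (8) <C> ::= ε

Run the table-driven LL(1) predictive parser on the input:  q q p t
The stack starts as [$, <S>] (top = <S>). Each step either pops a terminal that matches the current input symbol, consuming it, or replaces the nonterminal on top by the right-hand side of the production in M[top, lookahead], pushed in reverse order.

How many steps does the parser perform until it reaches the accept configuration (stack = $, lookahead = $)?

7

step 1: stack=$ <S>  input=q q p t $  — expand <S> ::= q <B> t
step 2: stack=$ t <B> q  input=q q p t $  — match q
step 3: stack=$ t <B>  input=q p t $  — expand <B> ::= q <C>
step 4: stack=$ t <C> q  input=q p t $  — match q
step 5: stack=$ t <C>  input=p t $  — expand <C> ::= p
step 6: stack=$ t p  input=p t $  — match p
step 7: stack=$ t  input=t $  — match t
Accept reached after 7 steps.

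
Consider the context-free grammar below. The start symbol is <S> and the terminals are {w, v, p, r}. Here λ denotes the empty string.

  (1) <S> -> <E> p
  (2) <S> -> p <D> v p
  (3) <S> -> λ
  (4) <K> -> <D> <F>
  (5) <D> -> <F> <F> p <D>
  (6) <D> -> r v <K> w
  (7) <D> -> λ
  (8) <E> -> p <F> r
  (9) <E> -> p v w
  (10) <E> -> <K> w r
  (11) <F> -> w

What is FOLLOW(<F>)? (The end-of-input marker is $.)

FIRST(<F>): from <F>->w we get {w}. So FIRST(<F>) = {w}.
FIRST(<D>): from <D>-><F> <F> p <D> we get {w}; from <D>->r v <K> w we get {r}; from <D>->λ we get {λ}. So FIRST(<D>) = {λ, r, w}.
FIRST(<K>): from <K>-><D> <F> we get {r, w}. So FIRST(<K>) = {r, w}.
FIRST(<E>): from <E>->p <F> r we get {p}; from <E>->p v w we get {p}; from <E>-><K> w r we get {r, w}. So FIRST(<E>) = {p, r, w}.
FIRST(<S>): from <S>-><E> p we get {p, r, w}; from <S>->p <D> v p we get {p}; from <S>->λ we get {λ}. So FIRST(<S>) = {λ, p, r, w}.
FOLLOW(<S>) includes $ since <S> is the start symbol.
FOLLOW(<S>): <S> appears on no right-hand side. Thus FOLLOW(<S>) = {$}.
FOLLOW(<K>): in <D>->r v <K> w, <K> is followed by w with FIRST {w}; in <E>-><K> w r, <K> is followed by w r with FIRST {w}. Thus FOLLOW(<K>) = {w}.
FOLLOW(<D>): in <S>->p <D> v p, <D> is followed by v p with FIRST {v}; in <K>-><D> <F>, <D> is followed by <F> with FIRST {w}; in <D>-><F> <F> p <D>, the suffix after <D> is empty (adds nothing new). Thus FOLLOW(<D>) = {v, w}.
FOLLOW(<E>): in <S>-><E> p, <E> is followed by p with FIRST {p}. Thus FOLLOW(<E>) = {p}.
FOLLOW(<F>): in <K>-><D> <F>, the suffix after <F> is empty, so FOLLOW(<F>) ⊇ FOLLOW(<K>) = {w}; in <D>-><F> <F> p <D> (occurrence 1), <F> is followed by <F> p <D> with FIRST {w}; in <D>-><F> <F> p <D> (occurrence 2), <F> is followed by p <D> with FIRST {p}; in <E>->p <F> r, <F> is followed by r with FIRST {r}. Thus FOLLOW(<F>) = {p, r, w}.

{p, r, w}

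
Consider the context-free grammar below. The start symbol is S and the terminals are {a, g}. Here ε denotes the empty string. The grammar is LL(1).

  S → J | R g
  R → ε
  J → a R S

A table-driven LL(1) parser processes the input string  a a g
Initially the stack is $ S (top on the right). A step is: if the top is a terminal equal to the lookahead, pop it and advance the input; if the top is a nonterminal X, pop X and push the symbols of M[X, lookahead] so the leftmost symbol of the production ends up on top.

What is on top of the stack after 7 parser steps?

R

step 1: stack=$ S  input=a a g $  — expand S → J
step 2: stack=$ J  input=a a g $  — expand J → a R S
step 3: stack=$ S R a  input=a a g $  — match a
step 4: stack=$ S R  input=a g $  — expand R → ε
step 5: stack=$ S  input=a g $  — expand S → J
step 6: stack=$ J  input=a g $  — expand J → a R S
step 7: stack=$ S R a  input=a g $  — match a
Stack after step 7: $ S R (top = R).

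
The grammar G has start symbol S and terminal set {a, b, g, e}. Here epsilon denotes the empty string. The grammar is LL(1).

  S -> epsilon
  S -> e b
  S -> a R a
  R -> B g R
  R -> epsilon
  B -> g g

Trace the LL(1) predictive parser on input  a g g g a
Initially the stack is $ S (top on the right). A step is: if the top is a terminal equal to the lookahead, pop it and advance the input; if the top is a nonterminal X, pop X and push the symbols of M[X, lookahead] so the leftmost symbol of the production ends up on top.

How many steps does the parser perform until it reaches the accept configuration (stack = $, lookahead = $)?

9

step 1: stack=$ S  input=a g g g a $  — expand S -> a R a
step 2: stack=$ a R a  input=a g g g a $  — match a
step 3: stack=$ a R  input=g g g a $  — expand R -> B g R
step 4: stack=$ a R g B  input=g g g a $  — expand B -> g g
step 5: stack=$ a R g g g  input=g g g a $  — match g
step 6: stack=$ a R g g  input=g g a $  — match g
step 7: stack=$ a R g  input=g a $  — match g
step 8: stack=$ a R  input=a $  — expand R -> epsilon
step 9: stack=$ a  input=a $  — match a
Accept reached after 9 steps.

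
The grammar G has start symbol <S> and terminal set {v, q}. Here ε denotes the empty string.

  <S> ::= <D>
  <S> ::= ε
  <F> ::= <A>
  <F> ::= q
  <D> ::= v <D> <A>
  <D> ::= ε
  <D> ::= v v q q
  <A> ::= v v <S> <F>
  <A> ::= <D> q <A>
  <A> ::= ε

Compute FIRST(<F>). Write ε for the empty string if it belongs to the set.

{ε, q, v}

FIRST(<D>): from <D>::=v <D> <A> we get {v}; from <D>::=ε we get {ε}; from <D>::=v v q q we get {v}. So FIRST(<D>) = {ε, v}.
FIRST(<S>): from <S>::=<D> we get {ε, v}; from <S>::=ε we get {ε}. So FIRST(<S>) = {ε, v}.
FIRST(<A>): from <A>::=v v <S> <F> we get {v}; from <A>::=<D> q <A> we get {q, v}; from <A>::=ε we get {ε}. So FIRST(<A>) = {ε, q, v}.
FIRST(<F>): from <F>::=<A> we get {ε, q, v}; from <F>::=q we get {q}. So FIRST(<F>) = {ε, q, v}.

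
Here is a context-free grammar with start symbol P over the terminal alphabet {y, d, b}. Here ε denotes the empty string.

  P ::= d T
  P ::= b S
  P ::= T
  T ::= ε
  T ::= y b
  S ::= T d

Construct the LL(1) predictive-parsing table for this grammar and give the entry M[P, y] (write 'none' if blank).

P ::= T

FIRST(T) = {ε, y}
FIRST(P) = {ε, b, d, y}  (via T)
FIRST(S) = {d, y}  (via T d)
FOLLOW(P) includes $ since P is the start symbol.
FOLLOW(P): P appears on no right-hand side. Thus FOLLOW(P) = {$}.
For P ::= d T: FIRST(d T) = {d}, so it goes in M[P, t] for t ∈ {d}.
For P ::= b S: FIRST(b S) = {b}, so it goes in M[P, t] for t ∈ {b}.
For P ::= T: FIRST(T) = {ε, y}, so it goes in M[P, t] for t ∈ {y}; since ε ∈ FIRST, also for every t ∈ FOLLOW(P) = {$}.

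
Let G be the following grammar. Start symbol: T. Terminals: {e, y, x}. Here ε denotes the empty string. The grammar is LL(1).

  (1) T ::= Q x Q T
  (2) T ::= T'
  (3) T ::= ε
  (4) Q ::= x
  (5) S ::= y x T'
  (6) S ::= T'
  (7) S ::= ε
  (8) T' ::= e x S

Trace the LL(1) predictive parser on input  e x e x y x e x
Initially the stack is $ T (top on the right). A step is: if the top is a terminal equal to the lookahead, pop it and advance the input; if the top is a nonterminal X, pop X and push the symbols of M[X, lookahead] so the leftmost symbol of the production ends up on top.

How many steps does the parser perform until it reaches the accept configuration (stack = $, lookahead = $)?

15

step 1: stack=$ T  input=e x e x y x e x $  — expand T ::= T'
step 2: stack=$ T'  input=e x e x y x e x $  — expand T' ::= e x S
step 3: stack=$ S x e  input=e x e x y x e x $  — match e
step 4: stack=$ S x  input=x e x y x e x $  — match x
step 5: stack=$ S  input=e x y x e x $  — expand S ::= T'
step 6: stack=$ T'  input=e x y x e x $  — expand T' ::= e x S
step 7: stack=$ S x e  input=e x y x e x $  — match e
step 8: stack=$ S x  input=x y x e x $  — match x
step 9: stack=$ S  input=y x e x $  — expand S ::= y x T'
step 10: stack=$ T' x y  input=y x e x $  — match y
step 11: stack=$ T' x  input=x e x $  — match x
step 12: stack=$ T'  input=e x $  — expand T' ::= e x S
step 13: stack=$ S x e  input=e x $  — match e
step 14: stack=$ S x  input=x $  — match x
step 15: stack=$ S  input=$  — expand S ::= ε
Accept reached after 15 steps.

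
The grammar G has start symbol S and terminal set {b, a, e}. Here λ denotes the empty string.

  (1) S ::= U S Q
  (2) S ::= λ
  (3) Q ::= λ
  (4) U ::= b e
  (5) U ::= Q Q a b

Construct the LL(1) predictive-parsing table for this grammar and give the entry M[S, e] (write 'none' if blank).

none

FIRST(Q): from Q::=λ we get {λ}. So FIRST(Q) = {λ}.
FIRST(U): from U::=b e we get {b}; from U::=Q Q a b we get {a}. So FIRST(U) = {a, b}.
FIRST(S): from S::=U S Q we get {a, b}; from S::=λ we get {λ}. So FIRST(S) = {λ, a, b}.
FOLLOW(S) includes $ since S is the start symbol.
FOLLOW(S): in S::=U S Q, S is followed by Q with FIRST {λ}; in S::=U S Q, the suffix after S is nullable (adds nothing new). Thus FOLLOW(S) = {$}.
For S ::= U S Q: FIRST(U S Q) = {a, b}, so it goes in M[S, t] for t ∈ {a, b}.
For S ::= λ: FIRST(λ) = {λ}, so it goes in M[S, t] for t ∈ {}; since λ ∈ FIRST, also for every t ∈ FOLLOW(S) = {$}.
None of these place a production in M[S, e].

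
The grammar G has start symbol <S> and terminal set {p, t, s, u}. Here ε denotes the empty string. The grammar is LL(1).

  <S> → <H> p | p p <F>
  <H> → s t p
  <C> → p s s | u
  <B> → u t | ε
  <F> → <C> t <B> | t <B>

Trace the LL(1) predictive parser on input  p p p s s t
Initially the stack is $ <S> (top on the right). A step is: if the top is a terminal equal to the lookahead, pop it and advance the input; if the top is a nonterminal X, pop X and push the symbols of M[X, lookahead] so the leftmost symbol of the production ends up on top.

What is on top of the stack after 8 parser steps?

     Stack          Input          Action
  1  $ <S>          p p p s s t $  expand <S> → p p <F>
  2  $ <F> p p      p p p s s t $  match p
  3  $ <F> p        p p s s t $    match p
  4  $ <F>          p s s t $      expand <F> → <C> t <B>
  5  $ <B> t <C>    p s s t $      expand <C> → p s s
  6  $ <B> t s s p  p s s t $      match p
  7  $ <B> t s s    s s t $        match s
  8  $ <B> t s      s t $          match s
Stack after step 8: $ <B> t (top = t).

t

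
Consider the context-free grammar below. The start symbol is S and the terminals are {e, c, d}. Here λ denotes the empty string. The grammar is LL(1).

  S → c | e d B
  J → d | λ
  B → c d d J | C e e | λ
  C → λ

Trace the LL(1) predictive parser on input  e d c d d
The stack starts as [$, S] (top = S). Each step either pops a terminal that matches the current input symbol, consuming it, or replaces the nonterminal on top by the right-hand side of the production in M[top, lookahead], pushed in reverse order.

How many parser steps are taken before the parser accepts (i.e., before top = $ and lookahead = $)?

8

     Stack      Input        Action
  1  $ S        e d c d d $  expand S → e d B
  2  $ B d e    e d c d d $  match e
  3  $ B d      d c d d $    match d
  4  $ B        c d d $      expand B → c d d J
  5  $ J d d c  c d d $      match c
  6  $ J d d    d d $        match d
  7  $ J d      d $          match d
  8  $ J        $            expand J → λ
Accept reached after 8 steps.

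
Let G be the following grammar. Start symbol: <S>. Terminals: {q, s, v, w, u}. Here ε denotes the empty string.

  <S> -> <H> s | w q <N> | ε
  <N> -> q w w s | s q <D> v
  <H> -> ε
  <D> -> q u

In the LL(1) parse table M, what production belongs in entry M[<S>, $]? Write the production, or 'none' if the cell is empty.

<S> -> ε

FIRST(<N>) = {q, s}
FIRST(<H>) = {ε}
FIRST(<D>) = {q}
FIRST(<S>) = {ε, s, w}  (via <H> s)
FOLLOW(<S>) includes $ since <S> is the start symbol.
FOLLOW(<S>): <S> appears on no right-hand side. Thus FOLLOW(<S>) = {$}.
For <S> -> <H> s: FIRST(<H> s) = {s}, so it goes in M[<S>, t] for t ∈ {s}.
For <S> -> w q <N>: FIRST(w q <N>) = {w}, so it goes in M[<S>, t] for t ∈ {w}.
For <S> -> ε: FIRST(ε) = {ε}, so it goes in M[<S>, t] for t ∈ {}; since ε ∈ FIRST, also for every t ∈ FOLLOW(<S>) = {$}.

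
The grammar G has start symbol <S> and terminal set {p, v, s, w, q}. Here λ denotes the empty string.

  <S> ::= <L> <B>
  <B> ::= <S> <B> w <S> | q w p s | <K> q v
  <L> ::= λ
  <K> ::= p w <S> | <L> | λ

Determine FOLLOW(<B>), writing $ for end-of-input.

FIRST(<L>) = {λ}
FIRST(<K>) = {λ, p}  (via <L>)
FIRST(<S>) = {p, q}  (via <L> <B>)
FIRST(<B>) = {p, q}  (via <S> <B> w <S>, <K> q v)
FOLLOW(<S>) includes $ since <S> is the start symbol.
FOLLOW(<K>): in <B>::=<K> q v, <K> is followed by q v with FIRST {q}. Thus FOLLOW(<K>) = {q}.
FOLLOW(<L>): in <S>::=<L> <B>, <L> is followed by <B> with FIRST {p, q}; in <K>::=<L>, the suffix after <L> is empty, so FOLLOW(<L>) ⊇ FOLLOW(<K>) = {q}. Thus FOLLOW(<L>) = {p, q}.
FOLLOW(<S>): in <B>::=<S> <B> w <S> (occurrence 1), <S> is followed by <B> w <S> with FIRST {p, q}; in <B>::=<S> <B> w <S> (occurrence 2), the suffix after <S> is empty, so FOLLOW(<S>) ⊇ FOLLOW(<B>) = {$, p, q, w}; in <K>::=p w <S>, the suffix after <S> is empty, so FOLLOW(<S>) ⊇ FOLLOW(<K>) = {q}. Thus FOLLOW(<S>) = {$, p, q, w}.
FOLLOW(<B>): in <S>::=<L> <B>, the suffix after <B> is empty, so FOLLOW(<B>) ⊇ FOLLOW(<S>) = {$, p, q, w}; in <B>::=<S> <B> w <S>, <B> is followed by w <S> with FIRST {w}. Thus FOLLOW(<B>) = {$, p, q, w}.

{$, p, q, w}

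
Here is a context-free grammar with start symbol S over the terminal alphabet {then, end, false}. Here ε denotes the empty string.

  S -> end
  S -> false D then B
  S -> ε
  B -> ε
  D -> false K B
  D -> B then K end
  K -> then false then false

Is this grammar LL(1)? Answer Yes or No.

FIRST(S) = {ε, end, false}
FIRST(B) = {ε}
FIRST(D) = {false, then}
FIRST(K) = {then}
FOLLOW(S) = {$}
FOLLOW(B) = {$, then}
FOLLOW(D) = {then}
FOLLOW(K) = {end, then}
Each cell of M receives at most one production.

Yes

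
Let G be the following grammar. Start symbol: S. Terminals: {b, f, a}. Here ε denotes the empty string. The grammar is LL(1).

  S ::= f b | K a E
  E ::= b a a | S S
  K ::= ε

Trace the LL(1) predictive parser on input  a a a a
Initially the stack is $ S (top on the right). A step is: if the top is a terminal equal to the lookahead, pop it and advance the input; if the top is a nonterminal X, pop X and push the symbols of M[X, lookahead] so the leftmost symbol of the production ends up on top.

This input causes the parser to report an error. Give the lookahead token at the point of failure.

$

step 1: stack=$ S  input=a a a a $  — expand S ::= K a E
step 2: stack=$ E a K  input=a a a a $  — expand K ::= ε
step 3: stack=$ E a  input=a a a a $  — match a
step 4: stack=$ E  input=a a a $  — expand E ::= S S
step 5: stack=$ S S  input=a a a $  — expand S ::= K a E
step 6: stack=$ S E a K  input=a a a $  — expand K ::= ε
step 7: stack=$ S E a  input=a a a $  — match a
step 8: stack=$ S E  input=a a $  — expand E ::= S S
step 9: stack=$ S S S  input=a a $  — expand S ::= K a E
step 10: stack=$ S S E a K  input=a a $  — expand K ::= ε
step 11: stack=$ S S E a  input=a a $  — match a
step 12: stack=$ S S E  input=a $  — expand E ::= S S
step 13: stack=$ S S S S  input=a $  — expand S ::= K a E
step 14: stack=$ S S S E a K  input=a $  — expand K ::= ε
step 15: stack=$ S S S E a  input=a $  — match a
step 16: stack=$ S S S E  input=$  — error: M[E, $] is empty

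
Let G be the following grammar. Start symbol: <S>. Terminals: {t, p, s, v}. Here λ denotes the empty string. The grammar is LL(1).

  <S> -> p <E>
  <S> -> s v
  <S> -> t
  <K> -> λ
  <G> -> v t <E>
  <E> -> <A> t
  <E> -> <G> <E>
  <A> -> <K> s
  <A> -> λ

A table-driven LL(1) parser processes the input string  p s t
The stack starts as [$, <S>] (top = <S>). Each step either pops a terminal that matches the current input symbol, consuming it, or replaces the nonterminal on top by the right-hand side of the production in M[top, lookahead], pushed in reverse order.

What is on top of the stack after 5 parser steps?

s

     Stack      Input    Action
  1  $ <S>      p s t $  expand <S> -> p <E>
  2  $ <E> p    p s t $  match p
  3  $ <E>      s t $    expand <E> -> <A> t
  4  $ t <A>    s t $    expand <A> -> <K> s
  5  $ t s <K>  s t $    expand <K> -> λ
Stack after step 5: $ t s (top = s).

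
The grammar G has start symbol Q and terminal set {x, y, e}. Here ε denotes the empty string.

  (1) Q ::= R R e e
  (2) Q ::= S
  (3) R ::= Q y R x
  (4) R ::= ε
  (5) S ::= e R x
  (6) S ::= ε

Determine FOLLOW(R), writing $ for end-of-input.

{e, x, y}

FIRST(S): from S::=e R x we get {e}; from S::=ε we get {ε}. So FIRST(S) = {ε, e}.
FIRST(Q): from Q::=R R e e we get {e, y}; from Q::=S we get {ε, e}. So FIRST(Q) = {ε, e, y}.
FIRST(R): from R::=Q y R x we get {e, y}; from R::=ε we get {ε}. So FIRST(R) = {ε, e, y}.
FOLLOW(Q) includes $ since Q is the start symbol.
FOLLOW(Q): in R::=Q y R x, Q is followed by y R x with FIRST {y}. Thus FOLLOW(Q) = {$, y}.
FOLLOW(R): in Q::=R R e e (occurrence 1), R is followed by R e e with FIRST {e, y}; in Q::=R R e e (occurrence 2), R is followed by e e with FIRST {e}; in R::=Q y R x, R is followed by x with FIRST {x}; in S::=e R x, R is followed by x with FIRST {x}. Thus FOLLOW(R) = {e, x, y}.
FOLLOW(S): in Q::=S, the suffix after S is empty, so FOLLOW(S) ⊇ FOLLOW(Q) = {$, y}. Thus FOLLOW(S) = {$, y}.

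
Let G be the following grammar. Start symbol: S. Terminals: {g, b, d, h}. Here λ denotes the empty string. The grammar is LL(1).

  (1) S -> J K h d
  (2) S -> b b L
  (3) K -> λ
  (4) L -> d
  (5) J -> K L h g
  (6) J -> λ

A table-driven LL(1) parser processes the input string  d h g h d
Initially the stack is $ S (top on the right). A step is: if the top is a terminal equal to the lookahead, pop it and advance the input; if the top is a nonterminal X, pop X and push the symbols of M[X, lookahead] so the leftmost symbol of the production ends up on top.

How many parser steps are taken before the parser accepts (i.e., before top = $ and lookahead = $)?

step 1: stack=$ S  input=d h g h d $  — expand S -> J K h d
step 2: stack=$ d h K J  input=d h g h d $  — expand J -> K L h g
step 3: stack=$ d h K g h L K  input=d h g h d $  — expand K -> λ
step 4: stack=$ d h K g h L  input=d h g h d $  — expand L -> d
step 5: stack=$ d h K g h d  input=d h g h d $  — match d
step 6: stack=$ d h K g h  input=h g h d $  — match h
step 7: stack=$ d h K g  input=g h d $  — match g
step 8: stack=$ d h K  input=h d $  — expand K -> λ
step 9: stack=$ d h  input=h d $  — match h
step 10: stack=$ d  input=d $  — match d
Accept reached after 10 steps.

10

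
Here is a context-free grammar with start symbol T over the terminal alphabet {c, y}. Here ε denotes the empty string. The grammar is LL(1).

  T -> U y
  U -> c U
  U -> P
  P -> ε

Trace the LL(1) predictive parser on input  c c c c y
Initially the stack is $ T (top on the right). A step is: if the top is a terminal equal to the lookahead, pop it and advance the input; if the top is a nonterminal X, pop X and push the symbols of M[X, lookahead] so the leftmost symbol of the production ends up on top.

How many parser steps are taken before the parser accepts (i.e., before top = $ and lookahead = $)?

      Stack    Input        Action
   1  $ T      c c c c y $  expand T -> U y
   2  $ y U    c c c c y $  expand U -> c U
   3  $ y U c  c c c c y $  match c
   4  $ y U    c c c y $    expand U -> c U
   5  $ y U c  c c c y $    match c
   6  $ y U    c c y $      expand U -> c U
   7  $ y U c  c c y $      match c
   8  $ y U    c y $        expand U -> c U
   9  $ y U c  c y $        match c
  10  $ y U    y $          expand U -> P
  11  $ y P    y $          expand P -> ε
  12  $ y      y $          match y
Accept reached after 12 steps.

12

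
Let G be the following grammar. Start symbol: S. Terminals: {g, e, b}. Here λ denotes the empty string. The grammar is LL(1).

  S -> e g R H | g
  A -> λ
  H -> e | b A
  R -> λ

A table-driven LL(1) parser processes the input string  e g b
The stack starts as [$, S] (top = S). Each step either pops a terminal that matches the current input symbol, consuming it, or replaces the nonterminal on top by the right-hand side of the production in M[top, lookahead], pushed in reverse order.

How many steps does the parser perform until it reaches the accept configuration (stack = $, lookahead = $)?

7

step 1: stack=$ S  input=e g b $  — expand S -> e g R H
step 2: stack=$ H R g e  input=e g b $  — match e
step 3: stack=$ H R g  input=g b $  — match g
step 4: stack=$ H R  input=b $  — expand R -> λ
step 5: stack=$ H  input=b $  — expand H -> b A
step 6: stack=$ A b  input=b $  — match b
step 7: stack=$ A  input=$  — expand A -> λ
Accept reached after 7 steps.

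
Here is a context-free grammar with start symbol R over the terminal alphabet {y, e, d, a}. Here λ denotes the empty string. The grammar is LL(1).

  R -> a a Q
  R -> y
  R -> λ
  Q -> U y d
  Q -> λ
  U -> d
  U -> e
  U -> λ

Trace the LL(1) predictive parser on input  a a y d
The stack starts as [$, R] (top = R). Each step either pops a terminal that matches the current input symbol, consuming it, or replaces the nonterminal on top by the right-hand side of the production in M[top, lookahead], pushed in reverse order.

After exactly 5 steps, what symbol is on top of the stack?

y

step 1: stack=$ R  input=a a y d $  — expand R -> a a Q
step 2: stack=$ Q a a  input=a a y d $  — match a
step 3: stack=$ Q a  input=a y d $  — match a
step 4: stack=$ Q  input=y d $  — expand Q -> U y d
step 5: stack=$ d y U  input=y d $  — expand U -> λ
Stack after step 5: $ d y (top = y).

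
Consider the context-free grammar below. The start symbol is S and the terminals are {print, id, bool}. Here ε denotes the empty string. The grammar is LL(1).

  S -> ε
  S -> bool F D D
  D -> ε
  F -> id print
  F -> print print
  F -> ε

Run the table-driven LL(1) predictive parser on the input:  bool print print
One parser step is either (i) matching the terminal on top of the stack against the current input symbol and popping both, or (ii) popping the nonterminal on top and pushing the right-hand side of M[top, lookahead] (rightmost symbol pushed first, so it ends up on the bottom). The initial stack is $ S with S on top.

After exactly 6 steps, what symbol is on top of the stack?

step 1: stack=$ S  input=bool print print $  — expand S -> bool F D D
step 2: stack=$ D D F bool  input=bool print print $  — match bool
step 3: stack=$ D D F  input=print print $  — expand F -> print print
step 4: stack=$ D D print print  input=print print $  — match print
step 5: stack=$ D D print  input=print $  — match print
step 6: stack=$ D D  input=$  — expand D -> ε
Stack after step 6: $ D (top = D).

D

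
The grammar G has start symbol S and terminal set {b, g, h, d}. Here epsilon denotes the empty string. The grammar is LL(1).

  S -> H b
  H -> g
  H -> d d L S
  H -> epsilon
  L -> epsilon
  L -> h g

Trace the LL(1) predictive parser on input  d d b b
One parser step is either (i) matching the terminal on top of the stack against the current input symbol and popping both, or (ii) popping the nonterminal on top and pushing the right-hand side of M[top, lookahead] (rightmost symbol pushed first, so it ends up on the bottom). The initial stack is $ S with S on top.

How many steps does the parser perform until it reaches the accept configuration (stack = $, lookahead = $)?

step 1: stack=$ S  input=d d b b $  — expand S -> H b
step 2: stack=$ b H  input=d d b b $  — expand H -> d d L S
step 3: stack=$ b S L d d  input=d d b b $  — match d
step 4: stack=$ b S L d  input=d b b $  — match d
step 5: stack=$ b S L  input=b b $  — expand L -> epsilon
step 6: stack=$ b S  input=b b $  — expand S -> H b
step 7: stack=$ b b H  input=b b $  — expand H -> epsilon
step 8: stack=$ b b  input=b b $  — match b
step 9: stack=$ b  input=b $  — match b
Accept reached after 9 steps.

9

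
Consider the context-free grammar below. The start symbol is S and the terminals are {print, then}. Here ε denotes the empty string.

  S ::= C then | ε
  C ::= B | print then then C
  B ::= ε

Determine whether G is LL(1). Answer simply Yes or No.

FIRST(S) = {ε, print, then}
FIRST(C) = {ε, print}
FIRST(B) = {ε}
FOLLOW(S) = {$}
FOLLOW(C) = {then}
FOLLOW(B) = {then}
Each cell of M receives at most one production.

Yes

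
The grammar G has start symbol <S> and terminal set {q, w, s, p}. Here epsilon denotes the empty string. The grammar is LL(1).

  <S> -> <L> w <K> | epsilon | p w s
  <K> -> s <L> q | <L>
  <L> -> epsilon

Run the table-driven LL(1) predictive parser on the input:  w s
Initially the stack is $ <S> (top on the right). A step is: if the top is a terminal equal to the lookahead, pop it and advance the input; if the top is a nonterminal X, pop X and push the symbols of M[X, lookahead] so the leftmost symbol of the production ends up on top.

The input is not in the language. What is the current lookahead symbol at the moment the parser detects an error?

     Stack        Input  Action
  1  $ <S>        w s $  expand <S> -> <L> w <K>
  2  $ <K> w <L>  w s $  expand <L> -> epsilon
  3  $ <K> w      w s $  match w
  4  $ <K>        s $    expand <K> -> s <L> q
  5  $ q <L> s    s $    match s
  6  $ q <L>      $      expand <L> -> epsilon
  7  $ q          $      error: top is terminal q but lookahead is $

$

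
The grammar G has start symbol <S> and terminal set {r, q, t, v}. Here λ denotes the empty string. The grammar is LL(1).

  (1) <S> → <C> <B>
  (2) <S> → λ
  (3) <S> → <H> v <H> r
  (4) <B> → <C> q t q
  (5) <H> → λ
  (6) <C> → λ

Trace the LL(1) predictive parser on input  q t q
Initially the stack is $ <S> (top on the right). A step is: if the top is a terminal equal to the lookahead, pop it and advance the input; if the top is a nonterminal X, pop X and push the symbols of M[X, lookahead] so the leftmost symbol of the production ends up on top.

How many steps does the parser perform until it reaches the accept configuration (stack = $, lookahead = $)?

step 1: stack=$ <S>  input=q t q $  — expand <S> → <C> <B>
step 2: stack=$ <B> <C>  input=q t q $  — expand <C> → λ
step 3: stack=$ <B>  input=q t q $  — expand <B> → <C> q t q
step 4: stack=$ q t q <C>  input=q t q $  — expand <C> → λ
step 5: stack=$ q t q  input=q t q $  — match q
step 6: stack=$ q t  input=t q $  — match t
step 7: stack=$ q  input=q $  — match q
Accept reached after 7 steps.

7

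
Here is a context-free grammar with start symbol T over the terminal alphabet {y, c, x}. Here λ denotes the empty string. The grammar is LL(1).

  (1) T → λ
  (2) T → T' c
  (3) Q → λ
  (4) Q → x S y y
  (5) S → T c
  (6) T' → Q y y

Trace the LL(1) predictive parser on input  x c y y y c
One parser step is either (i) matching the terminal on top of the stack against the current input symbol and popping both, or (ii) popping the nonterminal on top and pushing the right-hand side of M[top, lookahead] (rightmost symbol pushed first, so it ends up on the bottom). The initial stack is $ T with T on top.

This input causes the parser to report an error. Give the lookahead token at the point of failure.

c

step 1: stack=$ T  input=x c y y y c $  — expand T → T' c
step 2: stack=$ c T'  input=x c y y y c $  — expand T' → Q y y
step 3: stack=$ c y y Q  input=x c y y y c $  — expand Q → x S y y
step 4: stack=$ c y y y y S x  input=x c y y y c $  — match x
step 5: stack=$ c y y y y S  input=c y y y c $  — expand S → T c
step 6: stack=$ c y y y y c T  input=c y y y c $  — expand T → λ
step 7: stack=$ c y y y y c  input=c y y y c $  — match c
step 8: stack=$ c y y y y  input=y y y c $  — match y
step 9: stack=$ c y y y  input=y y c $  — match y
step 10: stack=$ c y y  input=y c $  — match y
step 11: stack=$ c y  input=c $  — error: top is terminal y but lookahead is c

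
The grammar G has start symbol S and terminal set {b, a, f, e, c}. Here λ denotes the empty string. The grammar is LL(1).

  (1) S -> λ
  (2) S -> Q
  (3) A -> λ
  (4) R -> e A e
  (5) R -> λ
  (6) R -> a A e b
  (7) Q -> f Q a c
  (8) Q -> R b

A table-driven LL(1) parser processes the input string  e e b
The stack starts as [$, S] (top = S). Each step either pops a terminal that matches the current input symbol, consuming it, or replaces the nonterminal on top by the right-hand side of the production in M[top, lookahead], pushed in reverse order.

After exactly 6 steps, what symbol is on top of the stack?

     Stack      Input    Action
  1  $ S        e e b $  expand S -> Q
  2  $ Q        e e b $  expand Q -> R b
  3  $ b R      e e b $  expand R -> e A e
  4  $ b e A e  e e b $  match e
  5  $ b e A    e b $    expand A -> λ
  6  $ b e      e b $    match e
Stack after step 6: $ b (top = b).

b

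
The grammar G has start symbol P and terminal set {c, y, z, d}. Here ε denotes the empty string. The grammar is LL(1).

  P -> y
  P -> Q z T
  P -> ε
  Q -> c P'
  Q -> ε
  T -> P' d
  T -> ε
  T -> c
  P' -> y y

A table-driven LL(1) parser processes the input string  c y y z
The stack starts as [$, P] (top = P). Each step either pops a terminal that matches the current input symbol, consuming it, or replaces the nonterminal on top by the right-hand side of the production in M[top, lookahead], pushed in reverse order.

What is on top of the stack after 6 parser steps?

step 1: stack=$ P  input=c y y z $  — expand P -> Q z T
step 2: stack=$ T z Q  input=c y y z $  — expand Q -> c P'
step 3: stack=$ T z P' c  input=c y y z $  — match c
step 4: stack=$ T z P'  input=y y z $  — expand P' -> y y
step 5: stack=$ T z y y  input=y y z $  — match y
step 6: stack=$ T z y  input=y z $  — match y
Stack after step 6: $ T z (top = z).

z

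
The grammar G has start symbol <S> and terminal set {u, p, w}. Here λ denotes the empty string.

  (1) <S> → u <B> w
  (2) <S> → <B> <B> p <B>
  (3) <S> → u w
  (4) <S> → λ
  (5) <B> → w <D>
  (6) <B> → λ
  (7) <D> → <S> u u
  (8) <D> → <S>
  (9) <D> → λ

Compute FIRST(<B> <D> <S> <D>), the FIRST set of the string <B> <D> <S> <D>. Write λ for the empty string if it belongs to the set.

{λ, p, u, w}

FIRST(<B>) = {λ, w}
FIRST(<S>) = {λ, p, u, w}  (via <B> <B> p <B>)
FIRST(<D>) = {λ, p, u, w}  (via <S> u u, <S>)
FIRST(<B> <D> <S> <D>): take FIRST of each symbol in turn, carrying on past any symbol whose FIRST contains λ; result {λ, p, u, w}.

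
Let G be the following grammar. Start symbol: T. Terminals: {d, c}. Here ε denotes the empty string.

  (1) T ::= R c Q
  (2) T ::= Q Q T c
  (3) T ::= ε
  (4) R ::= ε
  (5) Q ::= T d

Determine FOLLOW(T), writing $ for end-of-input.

{$, c, d}

FIRST(R) = {ε}
FIRST(T) = {ε, c, d}  (via R c Q, Q Q T c)
FIRST(Q) = {c, d}  (via T d)
FOLLOW(T) includes $ since T is the start symbol.
FOLLOW(T): in T::=Q Q T c, T is followed by c with FIRST {c}; in Q::=T d, T is followed by d with FIRST {d}. Thus FOLLOW(T) = {$, c, d}.
FOLLOW(R): in T::=R c Q, R is followed by c Q with FIRST {c}. Thus FOLLOW(R) = {c}.
FOLLOW(Q): in T::=R c Q, the suffix after Q is empty, so FOLLOW(Q) ⊇ FOLLOW(T) = {$, c, d}; in T::=Q Q T c (occurrence 1), Q is followed by Q T c with FIRST {c, d}; in T::=Q Q T c (occurrence 2), Q is followed by T c with FIRST {c, d}. Thus FOLLOW(Q) = {$, c, d}.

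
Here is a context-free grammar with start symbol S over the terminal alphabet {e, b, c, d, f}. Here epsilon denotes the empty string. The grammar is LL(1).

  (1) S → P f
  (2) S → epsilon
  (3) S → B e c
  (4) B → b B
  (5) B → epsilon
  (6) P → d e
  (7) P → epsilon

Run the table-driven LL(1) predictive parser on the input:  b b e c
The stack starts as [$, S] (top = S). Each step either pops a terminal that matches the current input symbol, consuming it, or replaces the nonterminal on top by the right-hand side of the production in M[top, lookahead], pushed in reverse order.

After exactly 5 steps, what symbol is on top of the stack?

B

     Stack      Input      Action
  1  $ S        b b e c $  expand S → B e c
  2  $ c e B    b b e c $  expand B → b B
  3  $ c e B b  b b e c $  match b
  4  $ c e B    b e c $    expand B → b B
  5  $ c e B b  b e c $    match b
Stack after step 5: $ c e B (top = B).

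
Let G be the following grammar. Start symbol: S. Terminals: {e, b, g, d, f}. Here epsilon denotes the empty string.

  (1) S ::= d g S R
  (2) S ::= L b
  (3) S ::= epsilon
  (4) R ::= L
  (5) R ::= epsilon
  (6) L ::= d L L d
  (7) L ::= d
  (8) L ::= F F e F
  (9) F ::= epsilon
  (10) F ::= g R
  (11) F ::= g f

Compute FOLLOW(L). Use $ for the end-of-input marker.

FIRST(F) = {epsilon, g}
FIRST(L) = {d, e, g}  (via F F e F)
FIRST(S) = {epsilon, d, e, g}  (via L b)
FIRST(R) = {epsilon, d, e, g}  (via L)
FOLLOW(S) includes $ since S is the start symbol.
FOLLOW(S): in S::=d g S R, S is followed by R with FIRST {epsilon, d, e, g}; in S::=d g S R, the suffix after S is nullable (adds nothing new). Thus FOLLOW(S) = {$, d, e, g}.
FOLLOW(R): in S::=d g S R, the suffix after R is empty, so FOLLOW(R) ⊇ FOLLOW(S) = {$, d, e, g}; in F::=g R, the suffix after R is empty, so FOLLOW(R) ⊇ FOLLOW(F) = {$, b, d, e, g}. Thus FOLLOW(R) = {$, b, d, e, g}.
FOLLOW(L): in S::=L b, L is followed by b with FIRST {b}; in R::=L, the suffix after L is empty, so FOLLOW(L) ⊇ FOLLOW(R) = {$, b, d, e, g}; in L::=d L L d (occurrence 1), L is followed by L d with FIRST {d, e, g}; in L::=d L L d (occurrence 2), L is followed by d with FIRST {d}. Thus FOLLOW(L) = {$, b, d, e, g}.
FOLLOW(F): in L::=F F e F (occurrence 1), F is followed by F e F with FIRST {e, g}; in L::=F F e F (occurrence 2), F is followed by e F with FIRST {e}; in L::=F F e F (occurrence 3), the suffix after F is empty, so FOLLOW(F) ⊇ FOLLOW(L) = {$, b, d, e, g}. Thus FOLLOW(F) = {$, b, d, e, g}.

{$, b, d, e, g}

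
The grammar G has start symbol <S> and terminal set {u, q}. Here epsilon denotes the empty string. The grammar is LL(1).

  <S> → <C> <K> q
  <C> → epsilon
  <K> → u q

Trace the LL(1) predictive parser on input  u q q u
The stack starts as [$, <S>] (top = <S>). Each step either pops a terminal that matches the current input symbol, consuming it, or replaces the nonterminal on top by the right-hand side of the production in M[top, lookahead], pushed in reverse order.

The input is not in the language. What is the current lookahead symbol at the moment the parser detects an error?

u

     Stack        Input      Action
  1  $ <S>        u q q u $  expand <S> → <C> <K> q
  2  $ q <K> <C>  u q q u $  expand <C> → epsilon
  3  $ q <K>      u q q u $  expand <K> → u q
  4  $ q q u      u q q u $  match u
  5  $ q q        q q u $    match q
  6  $ q          q u $      match q
  7  $            u $        error: stack empty but input remains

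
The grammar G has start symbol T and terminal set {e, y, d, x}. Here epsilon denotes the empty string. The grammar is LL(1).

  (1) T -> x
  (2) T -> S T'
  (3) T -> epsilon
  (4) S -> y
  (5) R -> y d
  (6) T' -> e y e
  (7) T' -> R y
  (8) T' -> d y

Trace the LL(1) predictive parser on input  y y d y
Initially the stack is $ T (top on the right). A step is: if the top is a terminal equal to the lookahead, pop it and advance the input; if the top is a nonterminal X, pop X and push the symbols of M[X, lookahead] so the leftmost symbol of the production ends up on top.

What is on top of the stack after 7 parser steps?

step 1: stack=$ T  input=y y d y $  — expand T -> S T'
step 2: stack=$ T' S  input=y y d y $  — expand S -> y
step 3: stack=$ T' y  input=y y d y $  — match y
step 4: stack=$ T'  input=y d y $  — expand T' -> R y
step 5: stack=$ y R  input=y d y $  — expand R -> y d
step 6: stack=$ y d y  input=y d y $  — match y
step 7: stack=$ y d  input=d y $  — match d
Stack after step 7: $ y (top = y).

y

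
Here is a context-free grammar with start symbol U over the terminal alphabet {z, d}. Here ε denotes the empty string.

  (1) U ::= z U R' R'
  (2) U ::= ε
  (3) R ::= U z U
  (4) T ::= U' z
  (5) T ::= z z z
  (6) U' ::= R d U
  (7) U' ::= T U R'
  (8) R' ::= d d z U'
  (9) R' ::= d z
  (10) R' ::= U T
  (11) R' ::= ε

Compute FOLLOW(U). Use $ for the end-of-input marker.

FIRST(U) = {ε, z}
FIRST(R) = {z}  (via U z U)
FIRST(T) = {z}  (via U' z)
FIRST(U') = {z}  (via R d U, T U R')
FIRST(R') = {ε, d, z}  (via U T)
FOLLOW(U) includes $ since U is the start symbol.
FOLLOW(R): in U'::=R d U, R is followed by d U with FIRST {d}. Thus FOLLOW(R) = {d}.
FOLLOW(U): in U::=z U R' R', U is followed by R' R' with FIRST {ε, d, z}; in U::=z U R' R', the suffix after U is nullable (adds nothing new); in R::=U z U (occurrence 1), U is followed by z U with FIRST {z}; in R::=U z U (occurrence 2), the suffix after U is empty, so FOLLOW(U) ⊇ FOLLOW(R) = {d}; in U'::=R d U, the suffix after U is empty, so FOLLOW(U) ⊇ FOLLOW(U') = {$, d, z}; in U'::=T U R', U is followed by R' with FIRST {ε, d, z}; in U'::=T U R', the suffix after U is nullable, so FOLLOW(U) ⊇ FOLLOW(U') = {$, d, z}; in R'::=U T, U is followed by T with FIRST {z}. Thus FOLLOW(U) = {$, d, z}.
FOLLOW(T): in U'::=T U R', T is followed by U R' with FIRST {ε, d, z}; in U'::=T U R', the suffix after T is nullable, so FOLLOW(T) ⊇ FOLLOW(U') = {$, d, z}; in R'::=U T, the suffix after T is empty, so FOLLOW(T) ⊇ FOLLOW(R') = {$, d, z}. Thus FOLLOW(T) = {$, d, z}.
FOLLOW(U'): in T::=U' z, U' is followed by z with FIRST {z}; in R'::=d d z U', the suffix after U' is empty, so FOLLOW(U') ⊇ FOLLOW(R') = {$, d, z}. Thus FOLLOW(U') = {$, d, z}.
FOLLOW(R'): in U::=z U R' R' (occurrence 1), R' is followed by R' with FIRST {ε, d, z}; in U::=z U R' R' (occurrence 1), the suffix after R' is nullable, so FOLLOW(R') ⊇ FOLLOW(U) = {$, d, z}; in U::=z U R' R' (occurrence 2), the suffix after R' is empty, so FOLLOW(R') ⊇ FOLLOW(U) = {$, d, z}; in U'::=T U R', the suffix after R' is empty, so FOLLOW(R') ⊇ FOLLOW(U') = {$, d, z}. Thus FOLLOW(R') = {$, d, z}.

{$, d, z}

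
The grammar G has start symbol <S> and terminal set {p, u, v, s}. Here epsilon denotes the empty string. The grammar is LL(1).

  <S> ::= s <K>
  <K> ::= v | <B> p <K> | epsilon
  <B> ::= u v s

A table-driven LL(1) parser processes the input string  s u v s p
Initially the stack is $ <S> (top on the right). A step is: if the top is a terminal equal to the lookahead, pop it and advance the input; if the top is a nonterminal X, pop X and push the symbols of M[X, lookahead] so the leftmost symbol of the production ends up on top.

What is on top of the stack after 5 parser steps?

v

step 1: stack=$ <S>  input=s u v s p $  — expand <S> ::= s <K>
step 2: stack=$ <K> s  input=s u v s p $  — match s
step 3: stack=$ <K>  input=u v s p $  — expand <K> ::= <B> p <K>
step 4: stack=$ <K> p <B>  input=u v s p $  — expand <B> ::= u v s
step 5: stack=$ <K> p s v u  input=u v s p $  — match u
Stack after step 5: $ <K> p s v (top = v).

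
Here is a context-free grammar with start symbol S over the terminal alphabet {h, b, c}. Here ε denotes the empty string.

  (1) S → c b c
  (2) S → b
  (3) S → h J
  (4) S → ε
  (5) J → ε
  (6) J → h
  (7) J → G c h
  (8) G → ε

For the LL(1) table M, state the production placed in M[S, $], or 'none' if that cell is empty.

S → ε

FIRST(S) = {ε, b, c, h}
FIRST(G) = {ε}
FIRST(J) = {ε, c, h}  (via G c h)
FOLLOW(S) includes $ since S is the start symbol.
FOLLOW(S): S appears on no right-hand side. Thus FOLLOW(S) = {$}.
For S → c b c: FIRST(c b c) = {c}, so it goes in M[S, t] for t ∈ {c}.
For S → b: FIRST(b) = {b}, so it goes in M[S, t] for t ∈ {b}.
For S → h J: FIRST(h J) = {h}, so it goes in M[S, t] for t ∈ {h}.
For S → ε: FIRST(ε) = {ε}, so it goes in M[S, t] for t ∈ {}; since ε ∈ FIRST, also for every t ∈ FOLLOW(S) = {$}.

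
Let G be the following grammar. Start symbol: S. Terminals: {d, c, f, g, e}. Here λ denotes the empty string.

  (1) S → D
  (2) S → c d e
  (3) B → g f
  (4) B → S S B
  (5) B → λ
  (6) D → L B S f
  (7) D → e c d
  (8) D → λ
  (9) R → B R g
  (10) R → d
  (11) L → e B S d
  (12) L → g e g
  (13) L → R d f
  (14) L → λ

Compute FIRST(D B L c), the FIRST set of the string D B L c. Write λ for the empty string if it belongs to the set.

FIRST(S) = {λ, c, d, e, f, g}  (via D)
FIRST(B) = {λ, c, d, e, f, g}  (via S S B)
FIRST(R) = {c, d, e, f, g}  (via B R g)
FIRST(L) = {λ, c, d, e, f, g}  (via R d f)
FIRST(D) = {λ, c, d, e, f, g}  (via L B S f)
FIRST(D B L c): take FIRST of each symbol in turn, carrying on past any symbol whose FIRST contains λ; result {c, d, e, f, g}.

{c, d, e, f, g}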